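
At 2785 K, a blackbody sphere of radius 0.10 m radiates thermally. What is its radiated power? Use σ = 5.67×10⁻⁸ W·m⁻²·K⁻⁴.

P ≈ 4.29×10^5 W

A = 4πr² = 4π × (0.10)² = 0.126 m².
P = σAT⁴ = 5.67×10⁻⁸ × 0.126 × (2785)⁴ = 5.67×10⁻⁸ × 0.126 × 6.02×10^13.
P = 4.29×10^5 W.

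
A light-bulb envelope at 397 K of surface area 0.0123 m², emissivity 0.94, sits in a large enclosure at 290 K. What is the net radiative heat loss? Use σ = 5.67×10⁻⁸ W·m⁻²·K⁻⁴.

Q = εσA(T⁴ − T_s⁴). T⁴ − T_s⁴ = (397)⁴ − (290)⁴ = 2.48×10^10 − 7.07×10^9 = 1.78×10^10 K⁴.
Q = 0.94 × 5.67×10⁻⁸ × 0.0123 × 1.78×10^10 = 11.6 W.

Q ≈ 11.6 W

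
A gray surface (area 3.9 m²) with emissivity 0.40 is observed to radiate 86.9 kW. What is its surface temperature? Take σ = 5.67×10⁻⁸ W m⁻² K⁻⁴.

T ≈ 996 K

From P = εσAT⁴, T = (P / εσA)^(1/4) = (86900 / (0.40 × 5.67×10⁻⁸ × 3.90))^(1/4).
T = (9.82×10^11)^(1/4) = 996 K.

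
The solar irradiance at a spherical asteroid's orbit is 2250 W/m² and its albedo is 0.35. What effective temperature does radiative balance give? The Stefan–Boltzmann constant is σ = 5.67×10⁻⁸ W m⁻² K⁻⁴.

Power absorbed = (1−a)S·πR²; power emitted = 4πR²σT⁴. Equating and cancelling πR²:
T = ((1−a)S / 4σ)^(1/4) = (1460 / (4 × 5.67×10⁻⁸))^(1/4) = (6.45×10^9)^(1/4).
T = 283 K.

T ≈ 283 K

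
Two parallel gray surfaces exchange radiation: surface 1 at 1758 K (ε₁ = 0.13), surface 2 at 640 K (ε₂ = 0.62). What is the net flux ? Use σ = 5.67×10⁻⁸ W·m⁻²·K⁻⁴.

For two large parallel gray plates, q = σ(T₁⁴ − T₂⁴) / (1/ε₁ + 1/ε₂ − 1).
1/ε₁ + 1/ε₂ − 1 = 1/0.13 + 1/0.62 − 1 = 8.305.
T₁⁴ − T₂⁴ = 9.55×10^12 − 1.68×10^11 = 9.38×10^12 K⁴.
q = 5.67×10⁻⁸ × 9.38×10^12 / 8.305 = 64100 W/m².

q ≈ 64100 W/m²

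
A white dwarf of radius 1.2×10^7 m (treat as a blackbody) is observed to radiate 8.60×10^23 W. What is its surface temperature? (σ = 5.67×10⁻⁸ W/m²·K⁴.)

A = 4πr² = 4π × (1.2×10^7)² = 1.81×10^15 m².
From P = σAT⁴, T = (P / σA)^(1/4) = (8.60×10^23 / (5.67×10⁻⁸ × 1.81×10^15))^(1/4).
T = (8.38×10^15)^(1/4) = 9570 K.

T ≈ 9570 K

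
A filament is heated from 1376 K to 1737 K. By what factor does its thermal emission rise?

P ∝ T⁴, so the ratio is (1737/1376)⁴ = (1.262)⁴ = 2.54.

ratio ≈ 2.54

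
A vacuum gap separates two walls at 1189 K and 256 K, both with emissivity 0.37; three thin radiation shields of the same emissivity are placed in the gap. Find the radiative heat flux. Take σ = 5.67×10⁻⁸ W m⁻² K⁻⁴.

q ≈ 6420 W/m²

Each of the 4 gaps contributes resistance (2/ε − 1) = 2/0.37 − 1 = 4.405; total = 17.62.
q = σ(T₁⁴ − T₂⁴) / 17.62 = 5.67×10⁻⁸ × 1.99×10^12 / 17.62 = 6420 W/m².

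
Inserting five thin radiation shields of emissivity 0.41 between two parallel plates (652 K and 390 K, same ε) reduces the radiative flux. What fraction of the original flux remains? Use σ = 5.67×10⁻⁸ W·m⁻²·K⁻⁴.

ratio ≈ 0.167

With N identical shields there are N+1 = 6 gaps in series, each with the same radiative resistance, so the flux falls to 1/(N+1) of its unshielded value.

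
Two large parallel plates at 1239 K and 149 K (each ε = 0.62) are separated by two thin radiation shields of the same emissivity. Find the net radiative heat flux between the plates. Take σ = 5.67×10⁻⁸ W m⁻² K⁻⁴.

Each of the 3 gaps contributes resistance (2/ε − 1) = 2/0.62 − 1 = 2.226; total = 6.677.
q = σ(T₁⁴ − T₂⁴) / 6.677 = 5.67×10⁻⁸ × 2.36×10^12 / 6.677 = 20000 W/m².

q ≈ 20000 W/m²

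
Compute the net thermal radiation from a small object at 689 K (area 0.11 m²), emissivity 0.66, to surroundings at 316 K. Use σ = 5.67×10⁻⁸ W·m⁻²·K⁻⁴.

Q ≈ 887 W

Q = εσA(T⁴ − T_s⁴). T⁴ − T_s⁴ = (689)⁴ − (316)⁴ = 2.25×10^11 − 9.97×10^9 = 2.15×10^11 K⁴.
Q = 0.66 × 5.67×10⁻⁸ × 0.110 × 2.15×10^11 = 887 W.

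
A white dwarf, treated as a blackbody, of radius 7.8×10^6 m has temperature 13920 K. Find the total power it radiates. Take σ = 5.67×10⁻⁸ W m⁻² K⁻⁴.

A = 4πr² = 4π × (7.8×10^6)² = 7.65×10^14 m².
P = σAT⁴ = 5.67×10⁻⁸ × 7.65×10^14 × (13920)⁴ = 5.67×10⁻⁸ × 7.65×10^14 × 3.75×10^16.
P = 1.63×10^24 W.

P ≈ 1.63×10^24 W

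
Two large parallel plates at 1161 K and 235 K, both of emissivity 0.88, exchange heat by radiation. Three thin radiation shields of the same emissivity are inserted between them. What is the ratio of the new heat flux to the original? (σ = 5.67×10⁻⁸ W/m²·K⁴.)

With N identical shields there are N+1 = 4 gaps in series, each with the same radiative resistance, so the flux falls to 1/(N+1) of its unshielded value.

ratio ≈ 0.250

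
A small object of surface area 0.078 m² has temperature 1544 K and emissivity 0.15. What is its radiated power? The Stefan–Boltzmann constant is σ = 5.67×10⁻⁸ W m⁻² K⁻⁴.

P = εσAT⁴ = 0.15 × 5.67×10⁻⁸ × 0.0780 × (1544)⁴ = 0.15 × 5.67×10⁻⁸ × 0.0780 × 5.68×10^12.
P = 3770 W.

P ≈ 3770 W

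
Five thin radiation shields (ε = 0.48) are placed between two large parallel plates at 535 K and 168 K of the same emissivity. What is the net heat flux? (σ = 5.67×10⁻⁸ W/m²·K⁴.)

Each of the 6 gaps contributes resistance (2/ε − 1) = 2/0.48 − 1 = 3.167; total = 19.00.
q = σ(T₁⁴ − T₂⁴) / 19.00 = 5.67×10⁻⁸ × 8.11×10^10 / 19.00 = 242 W/m².

q ≈ 242 W/m²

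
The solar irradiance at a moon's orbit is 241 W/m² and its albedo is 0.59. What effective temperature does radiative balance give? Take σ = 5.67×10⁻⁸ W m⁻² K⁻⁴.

T ≈ 144 K

Power absorbed = (1−a)S·πR²; power emitted = 4πR²σT⁴. Equating and cancelling πR²:
T = ((1−a)S / 4σ)^(1/4) = (98.8 / (4 × 5.67×10⁻⁸))^(1/4) = (4.36×10^8)^(1/4).
T = 144 K.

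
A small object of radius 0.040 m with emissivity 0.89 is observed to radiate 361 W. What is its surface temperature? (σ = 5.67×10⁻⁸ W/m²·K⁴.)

T ≈ 772 K

A = 4πr² = 4π × (0.040)² = 0.0201 m².
From P = εσAT⁴, T = (P / εσA)^(1/4) = (361 / (0.89 × 5.67×10⁻⁸ × 0.0201))^(1/4).
T = (3.56×10^11)^(1/4) = 772 K.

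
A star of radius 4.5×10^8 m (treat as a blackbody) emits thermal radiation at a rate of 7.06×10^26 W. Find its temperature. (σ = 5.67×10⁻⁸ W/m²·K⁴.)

T ≈ 8360 K

A = 4πr² = 4π × (4.5×10^8)² = 2.54×10^18 m².
From P = σAT⁴, T = (P / σA)^(1/4) = (7.06×10^26 / (5.67×10⁻⁸ × 2.54×10^18))^(1/4).
T = (4.89×10^15)^(1/4) = 8360 K.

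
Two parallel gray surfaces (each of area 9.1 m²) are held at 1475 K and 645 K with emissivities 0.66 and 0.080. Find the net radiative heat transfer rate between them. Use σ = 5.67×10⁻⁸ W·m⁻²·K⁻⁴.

Q ≈ 1.81×10^5 W

For two large parallel gray plates, q = σ(T₁⁴ − T₂⁴) / (1/ε₁ + 1/ε₂ − 1).
1/ε₁ + 1/ε₂ − 1 = 1/0.66 + 1/0.080 − 1 = 13.02.
T₁⁴ − T₂⁴ = 4.73×10^12 − 1.73×10^11 = 4.56×10^12 K⁴.
q = 5.67×10⁻⁸ × 4.56×10^12 / 13.02 = 19900 W/m².
Q = q·A = 19900 × 9.1 = 1.81×10^5 W.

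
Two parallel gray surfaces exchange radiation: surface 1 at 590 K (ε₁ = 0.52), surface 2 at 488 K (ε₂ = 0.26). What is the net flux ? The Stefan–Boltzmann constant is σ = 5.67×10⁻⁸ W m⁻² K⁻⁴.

For two large parallel gray plates, q = σ(T₁⁴ − T₂⁴) / (1/ε₁ + 1/ε₂ − 1).
1/ε₁ + 1/ε₂ − 1 = 1/0.52 + 1/0.26 − 1 = 4.769.
T₁⁴ − T₂⁴ = 1.21×10^11 − 5.67×10^10 = 6.45×10^10 K⁴.
q = 5.67×10⁻⁸ × 6.45×10^10 / 4.769 = 766 W/m².

q ≈ 766 W/m²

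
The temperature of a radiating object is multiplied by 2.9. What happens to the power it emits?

factor ≈ 70.7

P ∝ T⁴, so the power scales as (2.9)⁴ = 70.7.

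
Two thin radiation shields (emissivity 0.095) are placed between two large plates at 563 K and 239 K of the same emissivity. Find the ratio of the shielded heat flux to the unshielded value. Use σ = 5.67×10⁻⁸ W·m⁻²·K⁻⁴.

ratio ≈ 0.333

With N identical shields there are N+1 = 3 gaps in series, each with the same radiative resistance, so the flux falls to 1/(N+1) of its unshielded value.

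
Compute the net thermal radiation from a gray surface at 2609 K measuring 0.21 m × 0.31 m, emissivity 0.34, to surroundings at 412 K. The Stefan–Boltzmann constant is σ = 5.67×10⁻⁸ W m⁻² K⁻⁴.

Q ≈ 58100 W

A = 0.21 × 0.31 = 0.0651 m².
Q = εσA(T⁴ − T_s⁴). T⁴ − T_s⁴ = (2609)⁴ − (412)⁴ = 4.63×10^13 − 2.88×10^10 = 4.63×10^13 K⁴.
Q = 0.34 × 5.67×10⁻⁸ × 0.0651 × 4.63×10^13 = 58100 W.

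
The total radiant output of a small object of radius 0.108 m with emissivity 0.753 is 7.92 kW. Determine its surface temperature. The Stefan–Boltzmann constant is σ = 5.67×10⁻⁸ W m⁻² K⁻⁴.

T ≈ 1060 K

A = 4πr² = 4π × (0.108)² = 0.147 m².
From P = εσAT⁴, T = (P / εσA)^(1/4) = (7920 / (0.753 × 5.67×10⁻⁸ × 0.147))^(1/4).
T = (1.27×10^12)^(1/4) = 1060 K.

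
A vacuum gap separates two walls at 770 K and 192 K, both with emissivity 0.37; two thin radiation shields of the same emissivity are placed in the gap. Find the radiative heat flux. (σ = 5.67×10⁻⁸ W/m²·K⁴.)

Each of the 3 gaps contributes resistance (2/ε − 1) = 2/0.37 − 1 = 4.405; total = 13.22.
q = σ(T₁⁴ − T₂⁴) / 13.22 = 5.67×10⁻⁸ × 3.50×10^11 / 13.22 = 1500 W/m².

q ≈ 1500 W/m²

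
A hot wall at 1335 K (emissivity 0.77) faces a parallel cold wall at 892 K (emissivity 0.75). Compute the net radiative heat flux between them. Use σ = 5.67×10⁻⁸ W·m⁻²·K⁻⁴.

For two large parallel gray plates, q = σ(T₁⁴ − T₂⁴) / (1/ε₁ + 1/ε₂ − 1).
1/ε₁ + 1/ε₂ − 1 = 1/0.77 + 1/0.75 − 1 = 1.632.
T₁⁴ − T₂⁴ = 3.18×10^12 − 6.33×10^11 = 2.54×10^12 K⁴.
q = 5.67×10⁻⁸ × 2.54×10^12 / 1.632 = 88400 W/m².

q ≈ 88400 W/m²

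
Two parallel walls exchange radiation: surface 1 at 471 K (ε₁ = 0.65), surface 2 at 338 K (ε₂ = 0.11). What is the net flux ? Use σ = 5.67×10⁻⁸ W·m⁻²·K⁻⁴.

For two large parallel gray plates, q = σ(T₁⁴ − T₂⁴) / (1/ε₁ + 1/ε₂ − 1).
1/ε₁ + 1/ε₂ − 1 = 1/0.65 + 1/0.11 − 1 = 9.629.
T₁⁴ − T₂⁴ = 4.92×10^10 − 1.31×10^10 = 3.62×10^10 K⁴.
q = 5.67×10⁻⁸ × 3.62×10^10 / 9.629 = 213 W/m².

q ≈ 213 W/m²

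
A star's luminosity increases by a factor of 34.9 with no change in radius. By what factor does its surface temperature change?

P ∝ T⁴ ⇒ T ∝ P^(1/4), so T scales by (34.9)^(1/4) = 2.43.

factor ≈ 2.43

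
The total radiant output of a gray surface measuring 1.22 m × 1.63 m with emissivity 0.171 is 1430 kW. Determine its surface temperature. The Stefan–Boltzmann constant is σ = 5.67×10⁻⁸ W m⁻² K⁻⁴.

A = 1.22 × 1.63 = 1.99 m².
From P = εσAT⁴, T = (P / εσA)^(1/4) = (1.43×10^6 / (0.171 × 5.67×10⁻⁸ × 1.99))^(1/4).
T = (7.42×10^13)^(1/4) = 2930 K.

T ≈ 2930 K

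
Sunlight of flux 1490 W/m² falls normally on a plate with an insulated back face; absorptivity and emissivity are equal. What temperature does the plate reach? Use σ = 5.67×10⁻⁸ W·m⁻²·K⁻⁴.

Absorbed flux αS = emitted flux εσT⁴ (one radiating face); with α = ε, T = (S/σ)^(1/4).
T = (1490 / 5.67×10⁻⁸)^(1/4) = (2.63×10^10)^(1/4).
T = 403 K.

T ≈ 403 K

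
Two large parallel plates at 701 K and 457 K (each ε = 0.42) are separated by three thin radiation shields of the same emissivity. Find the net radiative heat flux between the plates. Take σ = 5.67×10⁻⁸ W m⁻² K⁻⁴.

Each of the 4 gaps contributes resistance (2/ε − 1) = 2/0.42 − 1 = 3.762; total = 15.05.
q = σ(T₁⁴ − T₂⁴) / 15.05 = 5.67×10⁻⁸ × 1.98×10^11 / 15.05 = 746 W/m².

q ≈ 746 W/m²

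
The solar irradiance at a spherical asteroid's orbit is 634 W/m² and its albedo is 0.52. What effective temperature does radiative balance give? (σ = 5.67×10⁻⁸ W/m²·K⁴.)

Power absorbed = (1−a)S·πR²; power emitted = 4πR²σT⁴. Equating and cancelling πR²:
T = ((1−a)S / 4σ)^(1/4) = (304 / (4 × 5.67×10⁻⁸))^(1/4) = (1.34×10^9)^(1/4).
T = 191 K.

T ≈ 191 K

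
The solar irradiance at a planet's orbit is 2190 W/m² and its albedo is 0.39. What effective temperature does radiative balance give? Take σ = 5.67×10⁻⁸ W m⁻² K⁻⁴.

Power absorbed = (1−a)S·πR²; power emitted = 4πR²σT⁴. Equating and cancelling πR²:
T = ((1−a)S / 4σ)^(1/4) = (1340 / (4 × 5.67×10⁻⁸))^(1/4) = (5.89×10^9)^(1/4).
T = 277 K.

T ≈ 277 K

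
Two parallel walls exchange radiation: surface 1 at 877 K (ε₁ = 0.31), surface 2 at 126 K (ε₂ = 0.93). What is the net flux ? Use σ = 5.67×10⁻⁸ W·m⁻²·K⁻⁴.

For two large parallel gray plates, q = σ(T₁⁴ − T₂⁴) / (1/ε₁ + 1/ε₂ − 1).
1/ε₁ + 1/ε₂ − 1 = 1/0.31 + 1/0.93 − 1 = 3.301.
T₁⁴ − T₂⁴ = 5.92×10^11 − 2.52×10^8 = 5.91×10^11 K⁴.
q = 5.67×10⁻⁸ × 5.91×10^11 / 3.301 = 10200 W/m².

q ≈ 10200 W/m²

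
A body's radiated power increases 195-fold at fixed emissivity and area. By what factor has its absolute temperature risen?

P ∝ T⁴ ⇒ T ∝ P^(1/4), so T scales by (195)^(1/4) = 3.74.

factor ≈ 3.74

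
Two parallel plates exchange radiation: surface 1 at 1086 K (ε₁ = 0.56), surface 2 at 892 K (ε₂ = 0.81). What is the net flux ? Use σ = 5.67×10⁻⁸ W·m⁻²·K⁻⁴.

q ≈ 21300 W/m²

For two large parallel gray plates, q = σ(T₁⁴ − T₂⁴) / (1/ε₁ + 1/ε₂ − 1).
1/ε₁ + 1/ε₂ − 1 = 1/0.56 + 1/0.81 − 1 = 2.020.
T₁⁴ − T₂⁴ = 1.39×10^12 − 6.33×10^11 = 7.58×10^11 K⁴.
q = 5.67×10⁻⁸ × 7.58×10^11 / 2.020 = 21300 W/m².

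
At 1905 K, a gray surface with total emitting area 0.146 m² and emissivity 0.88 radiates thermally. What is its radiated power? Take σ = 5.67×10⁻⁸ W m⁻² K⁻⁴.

P ≈ 95900 W

P = εσAT⁴ = 0.88 × 5.67×10⁻⁸ × 0.146 × (1905)⁴ = 0.88 × 5.67×10⁻⁸ × 0.146 × 1.32×10^13.
P = 95900 W.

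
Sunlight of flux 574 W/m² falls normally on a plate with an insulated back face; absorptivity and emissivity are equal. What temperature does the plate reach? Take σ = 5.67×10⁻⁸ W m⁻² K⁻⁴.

T ≈ 317 K

Absorbed flux αS = emitted flux εσT⁴ (one radiating face); with α = ε, T = (S/σ)^(1/4).
T = (574 / 5.67×10⁻⁸)^(1/4) = (1.01×10^10)^(1/4).
T = 317 K.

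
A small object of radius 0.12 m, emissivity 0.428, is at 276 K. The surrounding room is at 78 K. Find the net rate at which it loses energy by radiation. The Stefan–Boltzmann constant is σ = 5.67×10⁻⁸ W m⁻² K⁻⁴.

A = 4πr² = 4π × (0.12)² = 0.181 m².
Q = εσA(T⁴ − T_s⁴). T⁴ − T_s⁴ = (276)⁴ − (78)⁴ = 5.80×10^9 − 3.70×10^7 = 5.77×10^9 K⁴.
Q = 0.428 × 5.67×10⁻⁸ × 0.181 × 5.77×10^9 = 25.3 W.

Q ≈ 25.3 W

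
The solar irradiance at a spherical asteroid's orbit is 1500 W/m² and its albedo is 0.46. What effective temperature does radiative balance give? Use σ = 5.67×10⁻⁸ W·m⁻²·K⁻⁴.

T ≈ 244 K

Power absorbed = (1−a)S·πR²; power emitted = 4πR²σT⁴. Equating and cancelling πR²:
T = ((1−a)S / 4σ)^(1/4) = (810 / (4 × 5.67×10⁻⁸))^(1/4) = (3.57×10^9)^(1/4).
T = 244 K.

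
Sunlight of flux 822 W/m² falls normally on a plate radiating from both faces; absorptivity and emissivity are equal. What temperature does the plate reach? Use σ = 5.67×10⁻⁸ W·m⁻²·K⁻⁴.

Absorbed flux αS = emitted flux 2εσT⁴ per unit area; with α = ε this gives T = (S/2σ)^(1/4).
T = (822 / (2 × 5.67×10⁻⁸))^(1/4) = (7.25×10^9)^(1/4).
T = 292 K.

T ≈ 292 K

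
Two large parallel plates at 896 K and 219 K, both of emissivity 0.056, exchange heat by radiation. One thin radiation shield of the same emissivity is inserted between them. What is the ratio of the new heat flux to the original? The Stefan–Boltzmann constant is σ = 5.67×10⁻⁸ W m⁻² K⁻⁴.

With N identical shields there are N+1 = 2 gaps in series, each with the same radiative resistance, so the flux falls to 1/(N+1) of its unshielded value.

ratio ≈ 0.500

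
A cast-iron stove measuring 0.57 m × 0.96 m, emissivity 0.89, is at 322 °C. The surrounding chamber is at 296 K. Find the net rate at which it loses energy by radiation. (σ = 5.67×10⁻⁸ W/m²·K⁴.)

Q ≈ 3250 W

A = 0.57 × 0.96 = 0.547 m².
Convert: 322 °C = 595 K.
Q = εσA(T⁴ − T_s⁴). T⁴ − T_s⁴ = (595)⁴ − (296)⁴ = 1.25×10^11 − 7.68×10^9 = 1.18×10^11 K⁴.
Q = 0.89 × 5.67×10⁻⁸ × 0.547 × 1.18×10^11 = 3250 W.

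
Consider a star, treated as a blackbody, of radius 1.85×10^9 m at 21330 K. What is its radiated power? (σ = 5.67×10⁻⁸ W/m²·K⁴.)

A = 4πr² = 4π × (1.85×10^9)² = 4.30×10^19 m².
P = σAT⁴ = 5.67×10⁻⁸ × 4.30×10^19 × (21330)⁴ = 5.67×10⁻⁸ × 4.30×10^19 × 2.07×10^17.
P = 5.05×10^29 W.

P ≈ 5.05×10^29 W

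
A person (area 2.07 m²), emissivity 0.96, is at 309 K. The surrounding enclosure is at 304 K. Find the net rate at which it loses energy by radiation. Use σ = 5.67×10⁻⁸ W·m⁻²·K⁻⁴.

Q ≈ 64.9 W

Q = εσA(T⁴ − T_s⁴). T⁴ − T_s⁴ = (309)⁴ − (304)⁴ = 9.12×10^9 − 8.54×10^9 = 5.76×10^8 K⁴.
Q = 0.96 × 5.67×10⁻⁸ × 2.07 × 5.76×10^8 = 64.9 W.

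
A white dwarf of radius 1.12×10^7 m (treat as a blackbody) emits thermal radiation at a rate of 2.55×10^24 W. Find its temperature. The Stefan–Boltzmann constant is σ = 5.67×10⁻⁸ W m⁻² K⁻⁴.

A = 4πr² = 4π × (1.12×10^7)² = 1.58×10^15 m².
From P = σAT⁴, T = (P / σA)^(1/4) = (2.55×10^24 / (5.67×10⁻⁸ × 1.58×10^15))^(1/4).
T = (2.85×10^16)^(1/4) = 13000 K.

T ≈ 13000 K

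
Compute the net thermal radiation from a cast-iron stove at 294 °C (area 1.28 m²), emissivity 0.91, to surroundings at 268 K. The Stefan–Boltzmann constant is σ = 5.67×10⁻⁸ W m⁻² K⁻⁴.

Q ≈ 6490 W

Convert: 294 °C = 567 K.
Q = εσA(T⁴ − T_s⁴). T⁴ − T_s⁴ = (567)⁴ − (268)⁴ = 1.03×10^11 − 5.16×10^9 = 9.82×10^10 K⁴.
Q = 0.91 × 5.67×10⁻⁸ × 1.28 × 9.82×10^10 = 6490 W.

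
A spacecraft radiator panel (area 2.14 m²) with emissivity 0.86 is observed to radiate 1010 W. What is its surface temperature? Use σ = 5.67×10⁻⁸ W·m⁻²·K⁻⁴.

From P = εσAT⁴, T = (P / εσA)^(1/4) = (1010 / (0.86 × 5.67×10⁻⁸ × 2.14))^(1/4).
T = (9.68×10^9)^(1/4) = 314 K.

T ≈ 314 K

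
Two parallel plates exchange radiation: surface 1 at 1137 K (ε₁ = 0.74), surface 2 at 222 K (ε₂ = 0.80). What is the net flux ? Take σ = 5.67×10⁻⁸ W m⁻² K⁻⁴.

q ≈ 59100 W/m²

For two large parallel gray plates, q = σ(T₁⁴ − T₂⁴) / (1/ε₁ + 1/ε₂ − 1).
1/ε₁ + 1/ε₂ − 1 = 1/0.74 + 1/0.80 − 1 = 1.601.
T₁⁴ − T₂⁴ = 1.67×10^12 − 2.43×10^9 = 1.67×10^12 K⁴.
q = 5.67×10⁻⁸ × 1.67×10^12 / 1.601 = 59100 W/m².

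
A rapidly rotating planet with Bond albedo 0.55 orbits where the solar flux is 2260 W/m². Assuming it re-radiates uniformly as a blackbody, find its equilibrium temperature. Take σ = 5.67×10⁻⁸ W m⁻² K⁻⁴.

T ≈ 259 K

Power absorbed = (1−a)S·πR²; power emitted = 4πR²σT⁴. Equating and cancelling πR²:
T = ((1−a)S / 4σ)^(1/4) = (1020 / (4 × 5.67×10⁻⁸))^(1/4) = (4.48×10^9)^(1/4).
T = 259 K.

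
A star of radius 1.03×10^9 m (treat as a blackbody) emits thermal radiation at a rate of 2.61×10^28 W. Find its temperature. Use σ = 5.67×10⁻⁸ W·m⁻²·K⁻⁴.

T ≈ 13600 K

A = 4πr² = 4π × (1.03×10^9)² = 1.33×10^19 m².
From P = σAT⁴, T = (P / σA)^(1/4) = (2.61×10^28 / (5.67×10⁻⁸ × 1.33×10^19))^(1/4).
T = (3.45×10^16)^(1/4) = 13600 K.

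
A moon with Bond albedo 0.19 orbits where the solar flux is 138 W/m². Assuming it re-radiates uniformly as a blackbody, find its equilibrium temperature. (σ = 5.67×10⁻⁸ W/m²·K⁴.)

Power absorbed = (1−a)S·πR²; power emitted = 4πR²σT⁴. Equating and cancelling πR²:
T = ((1−a)S / 4σ)^(1/4) = (112 / (4 × 5.67×10⁻⁸))^(1/4) = (4.93×10^8)^(1/4).
T = 149 K.

T ≈ 149 K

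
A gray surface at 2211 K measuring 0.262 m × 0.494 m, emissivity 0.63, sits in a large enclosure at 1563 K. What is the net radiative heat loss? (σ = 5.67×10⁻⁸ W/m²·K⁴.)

A = 0.262 × 0.494 = 0.129 m².
Q = εσA(T⁴ − T_s⁴). T⁴ − T_s⁴ = (2211)⁴ − (1563)⁴ = 2.39×10^13 − 5.97×10^12 = 1.79×10^13 K⁴.
Q = 0.63 × 5.67×10⁻⁸ × 0.129 × 1.79×10^13 = 82900 W.

Q ≈ 82900 W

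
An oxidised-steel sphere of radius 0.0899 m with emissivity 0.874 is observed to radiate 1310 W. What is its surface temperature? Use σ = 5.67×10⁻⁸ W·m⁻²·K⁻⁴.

A = 4πr² = 4π × (0.0899)² = 0.102 m².
From P = εσAT⁴, T = (P / εσA)^(1/4) = (1310 / (0.874 × 5.67×10⁻⁸ × 0.102))^(1/4).
T = (2.60×10^11)^(1/4) = 714 K.

T ≈ 714 K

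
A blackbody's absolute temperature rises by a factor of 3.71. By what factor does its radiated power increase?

P ∝ T⁴, so the power scales as (3.71)⁴ = 189.

factor ≈ 189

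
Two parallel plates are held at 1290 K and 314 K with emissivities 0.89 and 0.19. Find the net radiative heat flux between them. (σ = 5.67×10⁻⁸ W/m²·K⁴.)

q ≈ 29000 W/m²

For two large parallel gray plates, q = σ(T₁⁴ − T₂⁴) / (1/ε₁ + 1/ε₂ − 1).
1/ε₁ + 1/ε₂ − 1 = 1/0.89 + 1/0.19 − 1 = 5.387.
T₁⁴ − T₂⁴ = 2.77×10^12 − 9.72×10^9 = 2.76×10^12 K⁴.
q = 5.67×10⁻⁸ × 2.76×10^12 / 5.387 = 29000 W/m².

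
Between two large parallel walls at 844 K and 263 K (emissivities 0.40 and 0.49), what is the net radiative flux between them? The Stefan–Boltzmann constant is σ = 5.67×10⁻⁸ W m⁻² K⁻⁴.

For two large parallel gray plates, q = σ(T₁⁴ − T₂⁴) / (1/ε₁ + 1/ε₂ − 1).
1/ε₁ + 1/ε₂ − 1 = 1/0.40 + 1/0.49 − 1 = 3.541.
T₁⁴ − T₂⁴ = 5.07×10^11 − 4.78×10^9 = 5.03×10^11 K⁴.
q = 5.67×10⁻⁸ × 5.03×10^11 / 3.541 = 8050 W/m².

q ≈ 8050 W/m²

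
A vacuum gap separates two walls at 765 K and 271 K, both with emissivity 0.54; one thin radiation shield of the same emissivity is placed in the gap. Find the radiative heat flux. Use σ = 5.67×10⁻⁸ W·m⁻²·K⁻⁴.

q ≈ 3530 W/m²

Each of the 2 gaps contributes resistance (2/ε − 1) = 2/0.54 − 1 = 2.704; total = 5.407.
q = σ(T₁⁴ − T₂⁴) / 5.407 = 5.67×10⁻⁸ × 3.37×10^11 / 5.407 = 3530 W/m².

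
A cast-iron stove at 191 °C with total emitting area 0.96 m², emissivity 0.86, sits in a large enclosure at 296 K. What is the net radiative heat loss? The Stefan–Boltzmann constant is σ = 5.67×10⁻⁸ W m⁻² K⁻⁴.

Q ≈ 1810 W

Convert: 191 °C = 464 K.
Q = εσA(T⁴ − T_s⁴). T⁴ − T_s⁴ = (464)⁴ − (296)⁴ = 4.64×10^10 − 7.68×10^9 = 3.87×10^10 K⁴.
Q = 0.86 × 5.67×10⁻⁸ × 0.960 × 3.87×10^10 = 1810 W.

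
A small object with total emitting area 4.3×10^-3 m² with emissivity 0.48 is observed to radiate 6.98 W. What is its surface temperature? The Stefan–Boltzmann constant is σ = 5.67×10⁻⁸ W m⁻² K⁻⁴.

T ≈ 494 K

From P = εσAT⁴, T = (P / εσA)^(1/4) = (6.98 / (0.48 × 5.67×10⁻⁸ × 4.30×10^-3))^(1/4).
T = (5.96×10^10)^(1/4) = 494 K.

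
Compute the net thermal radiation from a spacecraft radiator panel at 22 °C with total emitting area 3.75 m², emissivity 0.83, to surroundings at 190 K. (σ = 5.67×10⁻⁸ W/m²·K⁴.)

Q ≈ 1110 W

Convert: 22 °C = 295 K.
Q = εσA(T⁴ − T_s⁴). T⁴ − T_s⁴ = (295)⁴ − (190)⁴ = 7.57×10^9 − 1.30×10^9 = 6.27×10^9 K⁴.
Q = 0.83 × 5.67×10⁻⁸ × 3.75 × 6.27×10^9 = 1110 W.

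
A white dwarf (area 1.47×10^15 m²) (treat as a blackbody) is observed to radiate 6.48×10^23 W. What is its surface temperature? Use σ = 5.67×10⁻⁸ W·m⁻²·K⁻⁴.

T ≈ 9390 K

From P = σAT⁴, T = (P / σA)^(1/4) = (6.48×10^23 / (5.67×10⁻⁸ × 1.47×10^15))^(1/4).
T = (7.77×10^15)^(1/4) = 9390 K.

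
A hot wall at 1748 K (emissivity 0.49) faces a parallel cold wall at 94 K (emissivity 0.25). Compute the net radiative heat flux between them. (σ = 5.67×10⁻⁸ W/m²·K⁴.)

q ≈ 1.05×10^5 W/m²

For two large parallel gray plates, q = σ(T₁⁴ − T₂⁴) / (1/ε₁ + 1/ε₂ − 1).
1/ε₁ + 1/ε₂ − 1 = 1/0.49 + 1/0.25 − 1 = 5.041.
T₁⁴ − T₂⁴ = 9.34×10^12 − 7.81×10^7 = 9.34×10^12 K⁴.
q = 5.67×10⁻⁸ × 9.34×10^12 / 5.041 = 1.05×10^5 W/m².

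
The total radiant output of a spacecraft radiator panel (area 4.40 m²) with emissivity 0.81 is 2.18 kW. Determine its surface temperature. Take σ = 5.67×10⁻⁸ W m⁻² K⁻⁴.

From P = εσAT⁴, T = (P / εσA)^(1/4) = (2180 / (0.81 × 5.67×10⁻⁸ × 4.40))^(1/4).
T = (1.08×10^10)^(1/4) = 322 K.

T ≈ 322 K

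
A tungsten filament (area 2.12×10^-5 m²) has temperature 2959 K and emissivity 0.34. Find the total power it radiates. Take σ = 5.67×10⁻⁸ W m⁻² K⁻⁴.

P ≈ 31.3 W

P = εσAT⁴ = 0.34 × 5.67×10⁻⁸ × 2.12×10^-5 × (2959)⁴ = 0.34 × 5.67×10⁻⁸ × 2.12×10^-5 × 7.67×10^13.
P = 31.3 W.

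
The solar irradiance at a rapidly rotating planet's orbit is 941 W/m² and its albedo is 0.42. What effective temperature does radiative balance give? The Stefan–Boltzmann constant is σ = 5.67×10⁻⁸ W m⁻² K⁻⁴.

T ≈ 221 K

Power absorbed = (1−a)S·πR²; power emitted = 4πR²σT⁴. Equating and cancelling πR²:
T = ((1−a)S / 4σ)^(1/4) = (546 / (4 × 5.67×10⁻⁸))^(1/4) = (2.41×10^9)^(1/4).
T = 221 K.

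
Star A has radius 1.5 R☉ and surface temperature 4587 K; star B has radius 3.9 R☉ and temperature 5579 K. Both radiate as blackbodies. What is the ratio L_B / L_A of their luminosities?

L = 4πR²σT⁴ ∝ R²T⁴, so L_B/L_A = (3.9/1.5)² × (5579/4587)⁴ = 6.76 × 2.19 = 14.8.

L_B/L_A ≈ 14.8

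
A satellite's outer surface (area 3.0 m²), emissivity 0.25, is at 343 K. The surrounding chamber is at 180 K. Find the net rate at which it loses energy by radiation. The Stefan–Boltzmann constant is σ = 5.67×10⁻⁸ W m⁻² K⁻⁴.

Q = εσA(T⁴ − T_s⁴). T⁴ − T_s⁴ = (343)⁴ − (180)⁴ = 1.38×10^10 − 1.05×10^9 = 1.28×10^10 K⁴.
Q = 0.25 × 5.67×10⁻⁸ × 3.00 × 1.28×10^10 = 544 W.

Q ≈ 544 W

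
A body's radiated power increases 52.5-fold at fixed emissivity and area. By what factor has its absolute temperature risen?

P ∝ T⁴ ⇒ T ∝ P^(1/4), so T scales by (52.5)^(1/4) = 2.69.

factor ≈ 2.69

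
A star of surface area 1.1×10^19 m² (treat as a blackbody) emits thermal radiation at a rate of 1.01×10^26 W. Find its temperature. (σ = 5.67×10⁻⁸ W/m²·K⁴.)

From P = σAT⁴, T = (P / σA)^(1/4) = (1.01×10^26 / (5.67×10⁻⁸ × 1.10×10^19))^(1/4).
T = (1.62×10^14)^(1/4) = 3570 K.

T ≈ 3570 K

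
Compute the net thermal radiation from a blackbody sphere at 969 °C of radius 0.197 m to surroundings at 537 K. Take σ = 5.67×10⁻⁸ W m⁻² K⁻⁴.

A = 4πr² = 4π × (0.197)² = 0.488 m².
Convert: 969 °C = 1242 K.
Q = σA(T⁴ − T_s⁴). T⁴ − T_s⁴ = (1242)⁴ − (537)⁴ = 2.38×10^12 − 8.32×10^10 = 2.30×10^12 K⁴.
Q = 5.67×10⁻⁸ × 0.488 × 2.30×10^12 = 63500 W.

Q ≈ 63500 W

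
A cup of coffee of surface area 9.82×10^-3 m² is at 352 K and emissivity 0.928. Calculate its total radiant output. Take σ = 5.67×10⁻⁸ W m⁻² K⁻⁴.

Stefan–Boltzmann: P = εσAT⁴ = 0.928 × 5.67×10⁻⁸ × 9.82×10^-3 × (352)⁴ = 0.928 × 5.67×10⁻⁸ × 9.82×10^-3 × 1.54×10^10.
P = 7.93 W.

P ≈ 7.93 W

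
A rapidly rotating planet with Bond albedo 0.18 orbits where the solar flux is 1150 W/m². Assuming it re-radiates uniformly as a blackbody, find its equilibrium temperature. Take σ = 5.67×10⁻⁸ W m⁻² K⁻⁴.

Power absorbed = (1−a)S·πR²; power emitted = 4πR²σT⁴. Equating and cancelling πR²:
T = ((1−a)S / 4σ)^(1/4) = (943 / (4 × 5.67×10⁻⁸))^(1/4) = (4.16×10^9)^(1/4).
T = 254 K.

T ≈ 254 K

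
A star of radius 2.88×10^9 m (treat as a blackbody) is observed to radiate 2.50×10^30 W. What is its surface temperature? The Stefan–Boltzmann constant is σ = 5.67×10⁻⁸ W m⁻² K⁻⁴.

A = 4πr² = 4π × (2.88×10^9)² = 1.04×10^20 m².
From P = σAT⁴, T = (P / σA)^(1/4) = (2.50×10^30 / (5.67×10⁻⁸ × 1.04×10^20))^(1/4).
T = (4.23×10^17)^(1/4) = 25500 K.

T ≈ 25500 K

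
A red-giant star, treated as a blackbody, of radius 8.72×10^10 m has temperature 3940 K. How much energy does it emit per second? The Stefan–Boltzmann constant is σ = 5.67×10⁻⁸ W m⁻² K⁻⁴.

A = 4πr² = 4π × (8.72×10^10)² = 9.56×10^22 m².
P = σAT⁴ = 5.67×10⁻⁸ × 9.56×10^22 × (3940)⁴ = 5.67×10⁻⁸ × 9.56×10^22 × 2.41×10^14.
P = 1.31×10^30 W.

P ≈ 1.31×10^30 W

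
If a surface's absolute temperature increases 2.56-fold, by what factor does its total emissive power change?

P ∝ T⁴, so the power scales as (2.56)⁴ = 42.9.

factor ≈ 42.9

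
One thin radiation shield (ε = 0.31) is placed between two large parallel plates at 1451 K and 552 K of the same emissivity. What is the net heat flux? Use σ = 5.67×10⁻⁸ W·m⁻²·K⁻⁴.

Each of the 2 gaps contributes resistance (2/ε − 1) = 2/0.31 − 1 = 5.452; total = 10.90.
q = σ(T₁⁴ − T₂⁴) / 10.90 = 5.67×10⁻⁸ × 4.34×10^12 / 10.90 = 22600 W/m².

q ≈ 22600 W/m²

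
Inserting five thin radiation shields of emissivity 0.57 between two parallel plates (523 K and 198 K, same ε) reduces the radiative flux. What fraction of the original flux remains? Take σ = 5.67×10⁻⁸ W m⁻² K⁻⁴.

With N identical shields there are N+1 = 6 gaps in series, each with the same radiative resistance, so the flux falls to 1/(N+1) of its unshielded value.

ratio ≈ 0.167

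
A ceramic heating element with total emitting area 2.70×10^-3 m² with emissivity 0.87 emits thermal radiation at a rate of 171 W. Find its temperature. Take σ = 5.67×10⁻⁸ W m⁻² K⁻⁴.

From P = εσAT⁴, T = (P / εσA)^(1/4) = (171 / (0.87 × 5.67×10⁻⁸ × 2.70×10^-3))^(1/4).
T = (1.28×10^12)^(1/4) = 1060 K.

T ≈ 1060 K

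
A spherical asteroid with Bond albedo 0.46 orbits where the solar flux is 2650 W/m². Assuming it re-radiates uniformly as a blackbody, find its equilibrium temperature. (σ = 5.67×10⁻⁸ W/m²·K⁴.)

T ≈ 282 K

Power absorbed = (1−a)S·πR²; power emitted = 4πR²σT⁴. Equating and cancelling πR²:
T = ((1−a)S / 4σ)^(1/4) = (1430 / (4 × 5.67×10⁻⁸))^(1/4) = (6.31×10^9)^(1/4).
T = 282 K.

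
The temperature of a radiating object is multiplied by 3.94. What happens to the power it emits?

P ∝ T⁴, so the power scales as (3.94)⁴ = 241.

factor ≈ 241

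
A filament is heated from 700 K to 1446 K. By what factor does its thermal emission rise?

ratio ≈ 18.2

P ∝ T⁴, so the ratio is (1446/700)⁴ = (2.066)⁴ = 18.2.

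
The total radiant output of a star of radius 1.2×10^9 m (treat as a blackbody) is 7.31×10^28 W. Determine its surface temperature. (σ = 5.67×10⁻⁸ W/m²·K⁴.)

T ≈ 16300 K

A = 4πr² = 4π × (1.2×10^9)² = 1.81×10^19 m².
From P = σAT⁴, T = (P / σA)^(1/4) = (7.31×10^28 / (5.67×10⁻⁸ × 1.81×10^19))^(1/4).
T = (7.12×10^16)^(1/4) = 16300 K.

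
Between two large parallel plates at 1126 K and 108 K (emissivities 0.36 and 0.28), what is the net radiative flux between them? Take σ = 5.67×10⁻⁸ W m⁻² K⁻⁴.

For two large parallel gray plates, q = σ(T₁⁴ − T₂⁴) / (1/ε₁ + 1/ε₂ − 1).
1/ε₁ + 1/ε₂ − 1 = 1/0.36 + 1/0.28 − 1 = 5.349.
T₁⁴ − T₂⁴ = 1.61×10^12 − 1.36×10^8 = 1.61×10^12 K⁴.
q = 5.67×10⁻⁸ × 1.61×10^12 / 5.349 = 17000 W/m².

q ≈ 17000 W/m²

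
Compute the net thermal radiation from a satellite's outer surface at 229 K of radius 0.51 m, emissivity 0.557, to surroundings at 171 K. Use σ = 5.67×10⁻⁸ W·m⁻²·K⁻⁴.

A = 4πr² = 4π × (0.51)² = 3.27 m².
Q = εσA(T⁴ − T_s⁴). T⁴ − T_s⁴ = (229)⁴ − (171)⁴ = 2.75×10^9 − 8.55×10^8 = 1.90×10^9 K⁴.
Q = 0.557 × 5.67×10⁻⁸ × 3.27 × 1.90×10^9 = 196 W.

Q ≈ 196 W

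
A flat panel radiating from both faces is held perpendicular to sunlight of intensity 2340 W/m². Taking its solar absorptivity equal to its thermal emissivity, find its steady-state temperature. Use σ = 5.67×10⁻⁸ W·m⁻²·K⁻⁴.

T ≈ 379 K

Absorbed flux αS = emitted flux 2εσT⁴ per unit area; with α = ε this gives T = (S/2σ)^(1/4).
T = (2340 / (2 × 5.67×10⁻⁸))^(1/4) = (2.06×10^10)^(1/4).
T = 379 K.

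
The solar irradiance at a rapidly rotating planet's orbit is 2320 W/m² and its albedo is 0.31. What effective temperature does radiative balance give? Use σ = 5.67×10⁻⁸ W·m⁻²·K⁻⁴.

Power absorbed = (1−a)S·πR²; power emitted = 4πR²σT⁴. Equating and cancelling πR²:
T = ((1−a)S / 4σ)^(1/4) = (1600 / (4 × 5.67×10⁻⁸))^(1/4) = (7.06×10^9)^(1/4).
T = 290 K.

T ≈ 290 K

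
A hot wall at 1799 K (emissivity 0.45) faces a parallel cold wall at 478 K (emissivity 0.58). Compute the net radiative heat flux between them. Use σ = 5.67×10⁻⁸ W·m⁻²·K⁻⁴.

For two large parallel gray plates, q = σ(T₁⁴ − T₂⁴) / (1/ε₁ + 1/ε₂ − 1).
1/ε₁ + 1/ε₂ − 1 = 1/0.45 + 1/0.58 − 1 = 2.946.
T₁⁴ − T₂⁴ = 1.05×10^13 − 5.22×10^10 = 1.04×10^13 K⁴.
q = 5.67×10⁻⁸ × 1.04×10^13 / 2.946 = 2.01×10^5 W/m².

q ≈ 2.01×10^5 W/m²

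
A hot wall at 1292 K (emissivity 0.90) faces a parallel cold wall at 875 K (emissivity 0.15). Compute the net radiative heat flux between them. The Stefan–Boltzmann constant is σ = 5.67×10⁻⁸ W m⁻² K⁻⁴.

For two large parallel gray plates, q = σ(T₁⁴ − T₂⁴) / (1/ε₁ + 1/ε₂ − 1).
1/ε₁ + 1/ε₂ − 1 = 1/0.90 + 1/0.15 − 1 = 6.778.
T₁⁴ − T₂⁴ = 2.79×10^12 − 5.86×10^11 = 2.20×10^12 K⁴.
q = 5.67×10⁻⁸ × 2.20×10^12 / 6.778 = 18400 W/m².

q ≈ 18400 W/m²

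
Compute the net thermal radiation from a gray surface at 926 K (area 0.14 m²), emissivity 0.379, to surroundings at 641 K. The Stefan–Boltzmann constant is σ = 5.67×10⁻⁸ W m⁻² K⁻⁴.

Q ≈ 1700 W

Q = εσA(T⁴ − T_s⁴). T⁴ − T_s⁴ = (926)⁴ − (641)⁴ = 7.35×10^11 − 1.69×10^11 = 5.66×10^11 K⁴.
Q = 0.379 × 5.67×10⁻⁸ × 0.140 × 5.66×10^11 = 1700 W.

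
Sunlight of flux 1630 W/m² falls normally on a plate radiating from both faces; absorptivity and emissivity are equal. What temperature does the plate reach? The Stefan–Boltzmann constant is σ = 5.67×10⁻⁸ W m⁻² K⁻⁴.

T ≈ 346 K

Absorbed flux αS = emitted flux 2εσT⁴ per unit area; with α = ε this gives T = (S/2σ)^(1/4).
T = (1630 / (2 × 5.67×10⁻⁸))^(1/4) = (1.44×10^10)^(1/4).
T = 346 K.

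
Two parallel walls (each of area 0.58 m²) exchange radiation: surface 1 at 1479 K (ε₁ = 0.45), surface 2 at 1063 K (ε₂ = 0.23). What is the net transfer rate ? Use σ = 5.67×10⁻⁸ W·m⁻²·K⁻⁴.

Q ≈ 20700 W

For two large parallel gray plates, q = σ(T₁⁴ − T₂⁴) / (1/ε₁ + 1/ε₂ − 1).
1/ε₁ + 1/ε₂ − 1 = 1/0.45 + 1/0.23 − 1 = 5.570.
T₁⁴ − T₂⁴ = 4.78×10^12 − 1.28×10^12 = 3.51×10^12 K⁴.
q = 5.67×10⁻⁸ × 3.51×10^12 / 5.570 = 35700 W/m².
Q = q·A = 35700 × 0.58 = 20700 W.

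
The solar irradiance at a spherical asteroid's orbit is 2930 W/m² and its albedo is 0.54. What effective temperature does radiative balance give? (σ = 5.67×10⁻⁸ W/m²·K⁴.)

T ≈ 278 K

Power absorbed = (1−a)S·πR²; power emitted = 4πR²σT⁴. Equating and cancelling πR²:
T = ((1−a)S / 4σ)^(1/4) = (1350 / (4 × 5.67×10⁻⁸))^(1/4) = (5.94×10^9)^(1/4).
T = 278 K.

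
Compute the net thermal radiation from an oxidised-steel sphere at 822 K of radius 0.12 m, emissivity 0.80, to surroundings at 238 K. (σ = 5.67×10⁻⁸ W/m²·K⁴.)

Q ≈ 3720 W

A = 4πr² = 4π × (0.12)² = 0.181 m².
Q = εσA(T⁴ − T_s⁴). T⁴ − T_s⁴ = (822)⁴ − (238)⁴ = 4.57×10^11 − 3.21×10^9 = 4.53×10^11 K⁴.
Q = 0.80 × 5.67×10⁻⁸ × 0.181 × 4.53×10^11 = 3720 W.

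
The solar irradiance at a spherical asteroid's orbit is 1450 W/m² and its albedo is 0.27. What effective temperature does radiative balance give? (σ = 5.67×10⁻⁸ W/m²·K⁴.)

T ≈ 261 K

Power absorbed = (1−a)S·πR²; power emitted = 4πR²σT⁴. Equating and cancelling πR²:
T = ((1−a)S / 4σ)^(1/4) = (1060 / (4 × 5.67×10⁻⁸))^(1/4) = (4.67×10^9)^(1/4).
T = 261 K.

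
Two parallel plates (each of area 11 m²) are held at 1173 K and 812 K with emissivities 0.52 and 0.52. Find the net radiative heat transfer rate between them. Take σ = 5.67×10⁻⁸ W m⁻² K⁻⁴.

Q ≈ 3.20×10^5 W

For two large parallel gray plates, q = σ(T₁⁴ − T₂⁴) / (1/ε₁ + 1/ε₂ − 1).
1/ε₁ + 1/ε₂ − 1 = 1/0.52 + 1/0.52 − 1 = 2.846.
T₁⁴ − T₂⁴ = 1.89×10^12 − 4.35×10^11 = 1.46×10^12 K⁴.
q = 5.67×10⁻⁸ × 1.46×10^12 / 2.846 = 29100 W/m².
Q = q·A = 29100 × 11 = 3.20×10^5 W.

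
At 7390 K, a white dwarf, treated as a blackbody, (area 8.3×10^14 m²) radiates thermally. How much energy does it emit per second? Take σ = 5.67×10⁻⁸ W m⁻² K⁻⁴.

P ≈ 1.40×10^23 W

P = σAT⁴ = 5.67×10⁻⁸ × 8.30×10^14 × (7390)⁴ = 5.67×10⁻⁸ × 8.30×10^14 × 2.98×10^15.
P = 1.40×10^23 W.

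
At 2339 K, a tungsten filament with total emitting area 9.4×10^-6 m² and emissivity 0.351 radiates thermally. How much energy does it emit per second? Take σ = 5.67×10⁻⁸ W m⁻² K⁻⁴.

P ≈ 5.60 W

Stefan–Boltzmann: P = εσAT⁴ = 0.351 × 5.67×10⁻⁸ × 9.40×10^-6 × (2339)⁴ = 0.351 × 5.67×10⁻⁸ × 9.40×10^-6 × 2.99×10^13.
P = 5.60 W.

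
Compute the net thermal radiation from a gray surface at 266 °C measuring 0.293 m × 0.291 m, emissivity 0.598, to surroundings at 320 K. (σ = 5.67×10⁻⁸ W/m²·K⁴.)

Q ≈ 214 W

A = 0.293 × 0.291 = 0.0853 m².
Convert: 266 °C = 539 K.
Q = εσA(T⁴ − T_s⁴). T⁴ − T_s⁴ = (539)⁴ − (320)⁴ = 8.44×10^10 − 1.05×10^10 = 7.39×10^10 K⁴.
Q = 0.598 × 5.67×10⁻⁸ × 0.0853 × 7.39×10^10 = 214 W.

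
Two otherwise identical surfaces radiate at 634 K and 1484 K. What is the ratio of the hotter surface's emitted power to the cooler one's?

P ∝ T⁴, so the ratio is (1484/634)⁴ = (2.341)⁴ = 30.0.

ratio ≈ 30.0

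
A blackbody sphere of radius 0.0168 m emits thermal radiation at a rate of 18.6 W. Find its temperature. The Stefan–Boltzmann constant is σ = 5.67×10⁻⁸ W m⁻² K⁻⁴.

T ≈ 551 K

A = 4πr² = 4π × (0.0168)² = 3.55×10^-3 m².
From P = σAT⁴, T = (P / σA)^(1/4) = (18.6 / (5.67×10⁻⁸ × 3.55×10^-3))^(1/4).
T = (9.25×10^10)^(1/4) = 551 K.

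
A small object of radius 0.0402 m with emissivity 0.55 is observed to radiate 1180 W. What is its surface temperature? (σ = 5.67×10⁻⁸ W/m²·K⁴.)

A = 4πr² = 4π × (0.0402)² = 0.0203 m².
From P = εσAT⁴, T = (P / εσA)^(1/4) = (1180 / (0.55 × 5.67×10⁻⁸ × 0.0203))^(1/4).
T = (1.86×10^12)^(1/4) = 1170 K.

T ≈ 1170 K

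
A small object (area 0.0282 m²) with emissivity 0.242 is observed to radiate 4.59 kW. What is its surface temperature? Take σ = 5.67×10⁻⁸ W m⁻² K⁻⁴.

T ≈ 1860 K

From P = εσAT⁴, T = (P / εσA)^(1/4) = (4590 / (0.242 × 5.67×10⁻⁸ × 0.0282))^(1/4).
T = (1.19×10^13)^(1/4) = 1860 K.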